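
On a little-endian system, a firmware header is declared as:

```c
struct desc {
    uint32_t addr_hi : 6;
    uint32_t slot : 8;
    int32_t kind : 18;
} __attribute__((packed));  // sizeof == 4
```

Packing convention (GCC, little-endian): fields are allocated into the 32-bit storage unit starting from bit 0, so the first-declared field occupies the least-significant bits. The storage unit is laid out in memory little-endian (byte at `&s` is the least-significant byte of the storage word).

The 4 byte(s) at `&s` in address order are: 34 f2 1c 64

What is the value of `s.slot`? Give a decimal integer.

200

[0]=0x34 [1]=0xf2 [2]=0x1c [3]=0x64 (little-endian) → word 0x641cf234
addr_hi [0+:6] = (word>>0) & 0x3f = 52
slot [6+:8] = (word>>6) & 0xff = 200  ←
kind [14+:18] = (word>>14) & 0x3ffff = 102515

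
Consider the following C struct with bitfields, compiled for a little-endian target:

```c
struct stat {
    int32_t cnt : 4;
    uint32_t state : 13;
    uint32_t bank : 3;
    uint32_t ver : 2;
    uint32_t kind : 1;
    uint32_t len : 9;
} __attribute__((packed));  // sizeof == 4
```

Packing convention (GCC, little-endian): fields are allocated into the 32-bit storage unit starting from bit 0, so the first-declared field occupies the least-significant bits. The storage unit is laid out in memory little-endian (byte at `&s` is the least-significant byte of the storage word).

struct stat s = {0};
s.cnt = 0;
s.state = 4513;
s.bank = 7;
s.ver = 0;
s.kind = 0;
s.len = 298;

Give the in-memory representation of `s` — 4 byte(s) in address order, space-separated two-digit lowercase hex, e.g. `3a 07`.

cnt (4b) val=0 bits=0x0 at bit 0: 0x00000000
state (13b) val=4513 bits=0x11a1 at bit 4: 0x00011a10
bank (3b) val=7 bits=0x7 at bit 17: 0x000f1a10
ver (2b) val=0 bits=0x0 at bit 20: 0x000f1a10
kind (1b) val=0 bits=0x0 at bit 22: 0x000f1a10
len (9b) val=298 bits=0x12a at bit 23: 0x950f1a10
word = 0x950f1a10 → little-endian bytes:
  [0]=0x10  [1]=0x1a  [2]=0x0f  [3]=0x95

10 1a 0f 95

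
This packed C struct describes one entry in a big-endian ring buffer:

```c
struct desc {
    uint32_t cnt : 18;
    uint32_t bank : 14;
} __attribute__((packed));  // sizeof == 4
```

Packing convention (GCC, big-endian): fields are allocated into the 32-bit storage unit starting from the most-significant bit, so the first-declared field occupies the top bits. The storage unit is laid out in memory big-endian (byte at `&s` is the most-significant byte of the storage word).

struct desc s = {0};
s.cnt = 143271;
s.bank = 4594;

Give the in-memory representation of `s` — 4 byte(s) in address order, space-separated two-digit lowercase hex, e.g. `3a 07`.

[14+:18] cnt=143271 & 0x3ffff = 0x22fa7; word=0x8be9c000
[0+:14] bank=4594 & 0x3fff = 0x11f2; word=0x8be9d1f2
word = 0x8be9d1f2 → big-endian bytes:
  [0]=0x8b  [1]=0xe9  [2]=0xd1  [3]=0xf2

8b e9 d1 f2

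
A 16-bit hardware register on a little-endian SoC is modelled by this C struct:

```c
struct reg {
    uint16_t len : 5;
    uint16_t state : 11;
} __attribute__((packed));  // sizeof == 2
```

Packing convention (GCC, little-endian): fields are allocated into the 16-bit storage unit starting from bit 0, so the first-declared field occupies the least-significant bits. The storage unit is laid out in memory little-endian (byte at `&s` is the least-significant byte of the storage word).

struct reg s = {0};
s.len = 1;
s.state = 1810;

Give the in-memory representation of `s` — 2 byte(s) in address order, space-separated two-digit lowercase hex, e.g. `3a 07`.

41 e2

[0+:5] len=1 & 0x1f = 0x1; word=0x0001
[5+:11] state=1810 & 0x7ff = 0x712; word=0xe241
word = 0xe241 → little-endian bytes:
  [0]=0x41  [1]=0xe2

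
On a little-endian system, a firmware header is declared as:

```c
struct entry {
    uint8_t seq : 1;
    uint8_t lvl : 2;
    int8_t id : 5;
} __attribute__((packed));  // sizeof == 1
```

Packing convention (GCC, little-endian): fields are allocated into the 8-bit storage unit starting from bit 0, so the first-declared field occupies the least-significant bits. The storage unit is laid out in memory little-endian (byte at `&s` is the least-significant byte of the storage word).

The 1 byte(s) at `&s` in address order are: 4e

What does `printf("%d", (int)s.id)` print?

9

[0]=0x4e (little-endian) → word 0x4e
seq:1 @ bit 0 → (0x4e>>0)&0x1 = 0x0
lvl:2 @ bit 1 → (0x4e>>1)&0x3 = 0x3
id:5 @ bit 3 → (0x4e>>3)&0x1f = 0x9  ←
id signed 5b, MSB=0: value = 9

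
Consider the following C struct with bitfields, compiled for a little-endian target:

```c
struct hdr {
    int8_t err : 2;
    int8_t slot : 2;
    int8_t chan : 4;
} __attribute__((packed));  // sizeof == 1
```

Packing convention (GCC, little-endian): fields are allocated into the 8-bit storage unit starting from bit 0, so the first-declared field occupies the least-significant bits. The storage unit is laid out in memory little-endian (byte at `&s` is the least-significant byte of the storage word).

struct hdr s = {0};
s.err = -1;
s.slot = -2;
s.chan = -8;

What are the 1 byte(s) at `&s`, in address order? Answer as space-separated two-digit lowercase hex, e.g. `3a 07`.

8b

err (2b) val=-1 bits=0x3 at bit 0: 0x03
slot (2b) val=-2 bits=0x2 at bit 2: 0x0b
chan (4b) val=-8 bits=0x8 at bit 4: 0x8b
word = 0x8b → little-endian bytes:
  [0]=0x8b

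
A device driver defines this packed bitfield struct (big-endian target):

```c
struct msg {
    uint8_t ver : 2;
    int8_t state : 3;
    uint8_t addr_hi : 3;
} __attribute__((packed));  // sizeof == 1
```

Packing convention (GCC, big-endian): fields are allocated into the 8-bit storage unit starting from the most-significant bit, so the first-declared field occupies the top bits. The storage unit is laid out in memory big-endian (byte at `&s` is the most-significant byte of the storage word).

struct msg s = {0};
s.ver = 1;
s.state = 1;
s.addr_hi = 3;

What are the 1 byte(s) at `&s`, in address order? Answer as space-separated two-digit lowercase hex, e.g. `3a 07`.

4b

ver (2b) val=1 bits=0x1 at bit 6: 0x40
state (3b) val=1 bits=0x1 at bit 3: 0x48
addr_hi (3b) val=3 bits=0x3 at bit 0: 0x4b
word = 0x4b → big-endian bytes:
  [0]=0x4b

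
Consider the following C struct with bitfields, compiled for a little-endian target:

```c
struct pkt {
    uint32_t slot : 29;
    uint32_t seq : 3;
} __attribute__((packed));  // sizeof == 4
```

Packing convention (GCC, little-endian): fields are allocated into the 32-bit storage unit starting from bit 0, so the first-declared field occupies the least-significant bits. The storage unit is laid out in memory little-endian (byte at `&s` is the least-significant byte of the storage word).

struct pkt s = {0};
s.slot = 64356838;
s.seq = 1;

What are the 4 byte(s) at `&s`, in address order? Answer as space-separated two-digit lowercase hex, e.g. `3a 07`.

[0+:29] slot=64356838 & 0x1fffffff = 0x3d601e6; word=0x03d601e6
[29+:3] seq=1 & 0x7 = 0x1; word=0x23d601e6
word = 0x23d601e6 → little-endian bytes:
  [0]=0xe6  [1]=0x01  [2]=0xd6  [3]=0x23

e6 01 d6 23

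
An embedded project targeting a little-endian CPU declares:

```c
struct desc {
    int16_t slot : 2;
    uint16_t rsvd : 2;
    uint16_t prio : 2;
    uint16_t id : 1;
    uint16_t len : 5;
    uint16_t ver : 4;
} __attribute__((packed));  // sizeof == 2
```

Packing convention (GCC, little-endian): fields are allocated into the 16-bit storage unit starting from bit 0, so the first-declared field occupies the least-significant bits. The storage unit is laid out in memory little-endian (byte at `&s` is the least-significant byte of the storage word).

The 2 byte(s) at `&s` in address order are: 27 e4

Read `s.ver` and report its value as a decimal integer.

[0]=0x27 [1]=0xe4 (little-endian) → word 0xe427
slot [0+:2] = (word>>0) & 0x3 = 3
rsvd [2+:2] = (word>>2) & 0x3 = 1
prio [4+:2] = (word>>4) & 0x3 = 2
id [6+:1] = (word>>6) & 0x1 = 0
len [7+:5] = (word>>7) & 0x1f = 8
ver [12+:4] = (word>>12) & 0xf = 14  ←

14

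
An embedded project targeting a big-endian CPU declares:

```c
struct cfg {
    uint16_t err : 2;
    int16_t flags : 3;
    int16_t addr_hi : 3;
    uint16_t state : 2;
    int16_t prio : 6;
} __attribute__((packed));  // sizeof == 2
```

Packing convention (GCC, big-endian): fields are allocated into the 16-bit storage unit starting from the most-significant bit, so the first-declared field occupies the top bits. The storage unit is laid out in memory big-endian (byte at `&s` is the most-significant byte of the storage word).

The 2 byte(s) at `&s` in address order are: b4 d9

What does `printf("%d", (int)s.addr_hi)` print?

-4

[0]=0xb4 [1]=0xd9 (big-endian) → word 0xb4d9
err [14+:2] = (word>>14) & 0x3 = 2
flags [11+:3] = (word>>11) & 0x7 = 6
addr_hi [8+:3] = (word>>8) & 0x7 = 4  ←
state [6+:2] = (word>>6) & 0x3 = 3
prio [0+:6] = (word>>0) & 0x3f = 25
addr_hi signed 3b, MSB=1: 4 - 8 = -4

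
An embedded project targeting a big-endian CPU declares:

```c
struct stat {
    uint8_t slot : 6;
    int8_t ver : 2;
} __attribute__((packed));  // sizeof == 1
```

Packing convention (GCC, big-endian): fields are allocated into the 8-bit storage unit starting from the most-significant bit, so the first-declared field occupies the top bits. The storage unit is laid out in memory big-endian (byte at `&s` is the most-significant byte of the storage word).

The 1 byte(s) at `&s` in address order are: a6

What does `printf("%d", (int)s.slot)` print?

[0]=0xa6 (big-endian) → word 0xa6
slot:6 @ bit 2 → (0xa6>>2)&0x3f = 0x29  ←
ver:2 @ bit 0 → (0xa6>>0)&0x3 = 0x2

41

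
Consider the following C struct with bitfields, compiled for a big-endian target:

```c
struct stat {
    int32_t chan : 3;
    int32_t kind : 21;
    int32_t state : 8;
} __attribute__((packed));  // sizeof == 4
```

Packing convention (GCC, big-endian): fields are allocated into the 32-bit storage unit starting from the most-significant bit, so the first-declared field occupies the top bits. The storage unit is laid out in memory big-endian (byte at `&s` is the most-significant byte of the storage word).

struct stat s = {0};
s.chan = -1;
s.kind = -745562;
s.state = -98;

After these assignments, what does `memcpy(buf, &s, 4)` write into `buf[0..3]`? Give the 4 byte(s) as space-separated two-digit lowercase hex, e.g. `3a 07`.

chan:3 = -1 → 0x7 << 29 → word 0xe0000000
kind:21 = -745562 → 0x149fa6 << 8 → word 0xf49fa600
state:8 = -98 → 0x9e << 0 → word 0xf49fa69e
word = 0xf49fa69e → big-endian bytes:
  [0]=0xf4  [1]=0x9f  [2]=0xa6  [3]=0x9e

f4 9f a6 9e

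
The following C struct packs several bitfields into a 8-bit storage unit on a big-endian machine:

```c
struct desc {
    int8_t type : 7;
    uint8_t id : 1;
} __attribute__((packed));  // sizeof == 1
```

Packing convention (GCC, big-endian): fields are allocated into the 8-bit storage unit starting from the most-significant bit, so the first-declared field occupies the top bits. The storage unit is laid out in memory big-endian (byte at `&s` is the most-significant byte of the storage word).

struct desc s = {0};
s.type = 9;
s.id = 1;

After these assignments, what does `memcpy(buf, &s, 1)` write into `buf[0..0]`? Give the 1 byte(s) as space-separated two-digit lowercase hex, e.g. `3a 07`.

13

type:7 = 9 → 0x9 << 1 → word 0x12
id:1 = 1 → 0x1 << 0 → word 0x13
word = 0x13 → big-endian bytes:
  [0]=0x13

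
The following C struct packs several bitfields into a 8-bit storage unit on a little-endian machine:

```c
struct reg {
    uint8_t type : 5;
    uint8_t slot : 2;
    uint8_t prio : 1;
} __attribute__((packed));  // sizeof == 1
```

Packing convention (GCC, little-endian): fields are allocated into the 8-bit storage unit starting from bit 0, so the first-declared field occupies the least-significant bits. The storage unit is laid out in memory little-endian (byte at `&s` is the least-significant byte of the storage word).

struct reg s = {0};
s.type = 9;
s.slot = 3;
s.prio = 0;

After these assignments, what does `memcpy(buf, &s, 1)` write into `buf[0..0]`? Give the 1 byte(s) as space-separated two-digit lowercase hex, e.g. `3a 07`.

69

type (5b) val=9 bits=0x9 at bit 0: 0x09
slot (2b) val=3 bits=0x3 at bit 5: 0x69
prio (1b) val=0 bits=0x0 at bit 7: 0x69
word = 0x69 → little-endian bytes:
  [0]=0x69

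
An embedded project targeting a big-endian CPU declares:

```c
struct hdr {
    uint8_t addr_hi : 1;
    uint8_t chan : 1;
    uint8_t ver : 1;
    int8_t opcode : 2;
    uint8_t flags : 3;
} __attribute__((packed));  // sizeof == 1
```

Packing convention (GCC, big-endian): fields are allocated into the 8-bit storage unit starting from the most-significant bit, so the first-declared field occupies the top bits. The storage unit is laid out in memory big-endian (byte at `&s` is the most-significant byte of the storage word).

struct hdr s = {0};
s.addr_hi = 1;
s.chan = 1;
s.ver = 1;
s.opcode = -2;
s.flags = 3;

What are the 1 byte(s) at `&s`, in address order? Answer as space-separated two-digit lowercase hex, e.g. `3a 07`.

addr_hi (1b) val=1 bits=0x1 at bit 7: 0x80
chan (1b) val=1 bits=0x1 at bit 6: 0xc0
ver (1b) val=1 bits=0x1 at bit 5: 0xe0
opcode (2b) val=-2 bits=0x2 at bit 3: 0xf0
flags (3b) val=3 bits=0x3 at bit 0: 0xf3
word = 0xf3 → big-endian bytes:
  [0]=0xf3

f3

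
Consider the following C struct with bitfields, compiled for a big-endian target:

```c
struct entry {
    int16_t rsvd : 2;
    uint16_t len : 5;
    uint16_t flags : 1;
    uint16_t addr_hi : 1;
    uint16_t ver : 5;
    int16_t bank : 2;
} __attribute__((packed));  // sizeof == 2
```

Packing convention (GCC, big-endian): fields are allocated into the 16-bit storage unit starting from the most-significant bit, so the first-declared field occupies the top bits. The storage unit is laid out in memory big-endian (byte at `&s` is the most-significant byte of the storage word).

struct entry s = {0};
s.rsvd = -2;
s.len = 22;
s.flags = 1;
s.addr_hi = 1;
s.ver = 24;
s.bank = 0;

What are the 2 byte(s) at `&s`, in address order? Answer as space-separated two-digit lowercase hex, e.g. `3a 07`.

rsvd:2 = -2 → 0x2 << 14 → word 0x8000
len:5 = 22 → 0x16 << 9 → word 0xac00
flags:1 = 1 → 0x1 << 8 → word 0xad00
addr_hi:1 = 1 → 0x1 << 7 → word 0xad80
ver:5 = 24 → 0x18 << 2 → word 0xade0
bank:2 = 0 → 0x0 << 0 → word 0xade0
word = 0xade0 → big-endian bytes:
  [0]=0xad  [1]=0xe0

ad e0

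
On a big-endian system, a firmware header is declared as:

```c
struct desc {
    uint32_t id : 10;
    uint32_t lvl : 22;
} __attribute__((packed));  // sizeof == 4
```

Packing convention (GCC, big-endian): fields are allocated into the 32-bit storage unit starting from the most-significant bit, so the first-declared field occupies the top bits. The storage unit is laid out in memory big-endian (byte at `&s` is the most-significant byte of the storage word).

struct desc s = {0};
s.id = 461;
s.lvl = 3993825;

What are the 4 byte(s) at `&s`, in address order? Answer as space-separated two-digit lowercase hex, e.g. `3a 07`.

[22+:10] id=461 & 0x3ff = 0x1cd; word=0x73400000
[0+:22] lvl=3993825 & 0x3fffff = 0x3cf0e1; word=0x737cf0e1
word = 0x737cf0e1 → big-endian bytes:
  [0]=0x73  [1]=0x7c  [2]=0xf0  [3]=0xe1

73 7c f0 e1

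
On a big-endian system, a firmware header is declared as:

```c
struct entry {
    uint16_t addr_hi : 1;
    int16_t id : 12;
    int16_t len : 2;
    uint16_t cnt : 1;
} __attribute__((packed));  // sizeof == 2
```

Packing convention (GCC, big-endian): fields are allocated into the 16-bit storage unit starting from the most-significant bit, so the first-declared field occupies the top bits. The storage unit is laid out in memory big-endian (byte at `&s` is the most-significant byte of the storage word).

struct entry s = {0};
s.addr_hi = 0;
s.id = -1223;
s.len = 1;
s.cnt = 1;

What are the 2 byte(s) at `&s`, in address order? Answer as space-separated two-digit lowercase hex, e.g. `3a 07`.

59 cb

addr_hi:1 = 0 → 0x0 << 15 → word 0x0000
id:12 = -1223 → 0xb39 << 3 → word 0x59c8
len:2 = 1 → 0x1 << 1 → word 0x59ca
cnt:1 = 1 → 0x1 << 0 → word 0x59cb
word = 0x59cb → big-endian bytes:
  [0]=0x59  [1]=0xcb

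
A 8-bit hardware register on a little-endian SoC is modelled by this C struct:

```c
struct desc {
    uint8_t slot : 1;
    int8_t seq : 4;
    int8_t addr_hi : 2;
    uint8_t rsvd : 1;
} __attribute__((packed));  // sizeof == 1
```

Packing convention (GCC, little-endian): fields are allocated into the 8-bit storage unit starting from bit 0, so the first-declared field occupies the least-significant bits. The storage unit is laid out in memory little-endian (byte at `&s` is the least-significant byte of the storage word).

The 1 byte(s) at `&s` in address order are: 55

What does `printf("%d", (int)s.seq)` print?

-6

[0]=0x55 (little-endian) → word 0x55
slot:1 @ bit 0 → (0x55>>0)&0x1 = 0x1
seq:4 @ bit 1 → (0x55>>1)&0xf = 0xa  ←
addr_hi:2 @ bit 5 → (0x55>>5)&0x3 = 0x2
rsvd:1 @ bit 7 → (0x55>>7)&0x1 = 0x0
seq signed 4b, MSB=1: 10 - 16 = -6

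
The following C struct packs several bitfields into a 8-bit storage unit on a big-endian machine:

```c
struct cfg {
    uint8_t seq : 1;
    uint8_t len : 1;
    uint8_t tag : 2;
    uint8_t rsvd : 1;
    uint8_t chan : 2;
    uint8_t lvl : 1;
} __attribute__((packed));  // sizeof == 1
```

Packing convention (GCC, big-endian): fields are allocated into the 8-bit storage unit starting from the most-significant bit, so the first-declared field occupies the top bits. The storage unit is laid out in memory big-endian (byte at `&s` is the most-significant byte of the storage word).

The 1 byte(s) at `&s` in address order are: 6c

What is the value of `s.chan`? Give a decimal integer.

2

[0]=0x6c (big-endian) → word 0x6c
seq [7+:1] = (word>>7) & 0x1 = 0
len [6+:1] = (word>>6) & 0x1 = 1
tag [4+:2] = (word>>4) & 0x3 = 2
rsvd [3+:1] = (word>>3) & 0x1 = 1
chan [1+:2] = (word>>1) & 0x3 = 2  ←
lvl [0+:1] = (word>>0) & 0x1 = 0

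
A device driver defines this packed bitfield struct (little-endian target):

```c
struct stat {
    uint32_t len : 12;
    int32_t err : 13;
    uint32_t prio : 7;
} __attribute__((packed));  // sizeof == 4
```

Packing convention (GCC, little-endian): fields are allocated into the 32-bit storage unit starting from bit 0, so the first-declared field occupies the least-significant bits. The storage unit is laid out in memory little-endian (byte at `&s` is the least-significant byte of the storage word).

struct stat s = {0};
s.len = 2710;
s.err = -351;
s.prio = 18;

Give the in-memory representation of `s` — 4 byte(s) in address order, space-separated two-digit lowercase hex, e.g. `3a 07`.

[0+:12] len=2710 & 0xfff = 0xa96; word=0x00000a96
[12+:13] err=-351 & 0x1fff = 0x1ea1; word=0x01ea1a96
[25+:7] prio=18 & 0x7f = 0x12; word=0x25ea1a96
word = 0x25ea1a96 → little-endian bytes:
  [0]=0x96  [1]=0x1a  [2]=0xea  [3]=0x25

96 1a ea 25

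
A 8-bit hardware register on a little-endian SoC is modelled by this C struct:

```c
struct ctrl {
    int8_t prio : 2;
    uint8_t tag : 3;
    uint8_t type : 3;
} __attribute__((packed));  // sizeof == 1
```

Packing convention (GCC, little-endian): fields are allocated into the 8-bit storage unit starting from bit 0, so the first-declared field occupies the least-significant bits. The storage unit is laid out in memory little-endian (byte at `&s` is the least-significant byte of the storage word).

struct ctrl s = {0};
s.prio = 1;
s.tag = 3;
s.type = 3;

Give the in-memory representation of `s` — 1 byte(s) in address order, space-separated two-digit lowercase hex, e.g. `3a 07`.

prio:2 = 1 → 0x1 << 0 → word 0x01
tag:3 = 3 → 0x3 << 2 → word 0x0d
type:3 = 3 → 0x3 << 5 → word 0x6d
word = 0x6d → little-endian bytes:
  [0]=0x6d

6d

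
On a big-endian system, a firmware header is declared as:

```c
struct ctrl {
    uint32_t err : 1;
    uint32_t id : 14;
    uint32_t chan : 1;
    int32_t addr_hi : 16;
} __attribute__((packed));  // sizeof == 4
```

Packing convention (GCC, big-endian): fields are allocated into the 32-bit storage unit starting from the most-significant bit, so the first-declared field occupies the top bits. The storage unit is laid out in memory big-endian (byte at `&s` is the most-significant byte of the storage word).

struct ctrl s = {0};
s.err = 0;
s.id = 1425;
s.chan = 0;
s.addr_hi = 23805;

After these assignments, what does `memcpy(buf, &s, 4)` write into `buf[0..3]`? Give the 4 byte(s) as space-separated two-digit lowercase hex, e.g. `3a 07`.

[31+:1] err=0 & 0x1 = 0x0; word=0x00000000
[17+:14] id=1425 & 0x3fff = 0x591; word=0x0b220000
[16+:1] chan=0 & 0x1 = 0x0; word=0x0b220000
[0+:16] addr_hi=23805 & 0xffff = 0x5cfd; word=0x0b225cfd
word = 0x0b225cfd → big-endian bytes:
  [0]=0x0b  [1]=0x22  [2]=0x5c  [3]=0xfd

0b 22 5c fd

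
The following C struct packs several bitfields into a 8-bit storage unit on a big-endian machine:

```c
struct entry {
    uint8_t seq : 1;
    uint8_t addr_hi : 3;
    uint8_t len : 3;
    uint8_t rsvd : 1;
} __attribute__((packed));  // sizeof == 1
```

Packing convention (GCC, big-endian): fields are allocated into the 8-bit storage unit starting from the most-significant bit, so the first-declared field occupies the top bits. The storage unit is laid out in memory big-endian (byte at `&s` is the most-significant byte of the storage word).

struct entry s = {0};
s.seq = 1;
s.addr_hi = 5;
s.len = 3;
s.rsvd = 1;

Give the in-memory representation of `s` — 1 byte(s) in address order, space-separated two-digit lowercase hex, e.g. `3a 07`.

seq:1 = 1 → 0x1 << 7 → word 0x80
addr_hi:3 = 5 → 0x5 << 4 → word 0xd0
len:3 = 3 → 0x3 << 1 → word 0xd6
rsvd:1 = 1 → 0x1 << 0 → word 0xd7
word = 0xd7 → big-endian bytes:
  [0]=0xd7

d7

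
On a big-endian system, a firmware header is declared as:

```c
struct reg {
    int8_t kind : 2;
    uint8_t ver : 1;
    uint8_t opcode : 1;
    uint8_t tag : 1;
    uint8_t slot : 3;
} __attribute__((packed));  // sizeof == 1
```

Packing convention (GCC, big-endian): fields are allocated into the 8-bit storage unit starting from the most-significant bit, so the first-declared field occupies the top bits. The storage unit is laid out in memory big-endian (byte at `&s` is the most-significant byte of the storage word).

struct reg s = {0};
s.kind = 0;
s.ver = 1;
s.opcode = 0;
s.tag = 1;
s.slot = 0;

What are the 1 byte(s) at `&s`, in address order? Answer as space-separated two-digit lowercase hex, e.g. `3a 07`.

28

kind:2 = 0 → 0x0 << 6 → word 0x00
ver:1 = 1 → 0x1 << 5 → word 0x20
opcode:1 = 0 → 0x0 << 4 → word 0x20
tag:1 = 1 → 0x1 << 3 → word 0x28
slot:3 = 0 → 0x0 << 0 → word 0x28
word = 0x28 → big-endian bytes:
  [0]=0x28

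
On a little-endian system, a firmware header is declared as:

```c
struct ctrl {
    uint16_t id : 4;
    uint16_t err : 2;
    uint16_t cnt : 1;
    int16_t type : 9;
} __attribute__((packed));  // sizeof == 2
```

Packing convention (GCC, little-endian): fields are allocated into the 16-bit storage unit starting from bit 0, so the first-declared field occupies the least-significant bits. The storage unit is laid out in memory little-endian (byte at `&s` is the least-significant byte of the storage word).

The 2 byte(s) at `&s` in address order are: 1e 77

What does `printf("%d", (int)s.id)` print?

[0]=0x1e [1]=0x77 (little-endian) → word 0x771e
id [0+:4] = (word>>0) & 0xf = 14  ←
err [4+:2] = (word>>4) & 0x3 = 1
cnt [6+:1] = (word>>6) & 0x1 = 0
type [7+:9] = (word>>7) & 0x1ff = 238

14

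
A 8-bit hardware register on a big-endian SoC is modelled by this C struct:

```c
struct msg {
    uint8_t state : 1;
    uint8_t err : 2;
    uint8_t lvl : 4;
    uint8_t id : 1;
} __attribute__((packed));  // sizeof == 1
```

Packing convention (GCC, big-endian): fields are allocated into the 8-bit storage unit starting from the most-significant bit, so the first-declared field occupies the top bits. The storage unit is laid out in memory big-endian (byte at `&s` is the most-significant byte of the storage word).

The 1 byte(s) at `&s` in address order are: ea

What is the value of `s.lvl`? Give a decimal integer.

[0]=0xea (big-endian) → word 0xea
state:1 @ bit 7 → (0xea>>7)&0x1 = 0x1
err:2 @ bit 5 → (0xea>>5)&0x3 = 0x3
lvl:4 @ bit 1 → (0xea>>1)&0xf = 0x5  ←
id:1 @ bit 0 → (0xea>>0)&0x1 = 0x0

5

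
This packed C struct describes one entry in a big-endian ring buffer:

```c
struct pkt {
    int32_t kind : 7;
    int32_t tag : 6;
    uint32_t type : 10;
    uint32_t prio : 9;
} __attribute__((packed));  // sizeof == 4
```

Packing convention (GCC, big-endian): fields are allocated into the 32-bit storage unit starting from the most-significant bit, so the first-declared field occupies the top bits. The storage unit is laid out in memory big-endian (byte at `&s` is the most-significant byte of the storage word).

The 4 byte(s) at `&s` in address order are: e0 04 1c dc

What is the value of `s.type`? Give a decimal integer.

[0]=0xe0 [1]=0x04 [2]=0x1c [3]=0xdc (big-endian) → word 0xe0041cdc
kind:7 @ bit 25 → (0xe0041cdc>>25)&0x7f = 0x70
tag:6 @ bit 19 → (0xe0041cdc>>19)&0x3f = 0x0
type:10 @ bit 9 → (0xe0041cdc>>9)&0x3ff = 0x20e  ←
prio:9 @ bit 0 → (0xe0041cdc>>0)&0x1ff = 0xdc

526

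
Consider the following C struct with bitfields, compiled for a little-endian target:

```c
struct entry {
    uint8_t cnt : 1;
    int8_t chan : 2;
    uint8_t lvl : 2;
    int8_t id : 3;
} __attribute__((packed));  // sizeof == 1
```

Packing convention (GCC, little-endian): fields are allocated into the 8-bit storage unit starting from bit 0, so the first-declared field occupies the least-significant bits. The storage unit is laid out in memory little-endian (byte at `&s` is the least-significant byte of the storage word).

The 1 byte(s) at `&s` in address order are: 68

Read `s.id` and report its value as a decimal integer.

3

[0]=0x68 (little-endian) → word 0x68
cnt:1 @ bit 0 → (0x68>>0)&0x1 = 0x0
chan:2 @ bit 1 → (0x68>>1)&0x3 = 0x0
lvl:2 @ bit 3 → (0x68>>3)&0x3 = 0x1
id:3 @ bit 5 → (0x68>>5)&0x7 = 0x3  ←
id signed 3b, MSB=0: value = 3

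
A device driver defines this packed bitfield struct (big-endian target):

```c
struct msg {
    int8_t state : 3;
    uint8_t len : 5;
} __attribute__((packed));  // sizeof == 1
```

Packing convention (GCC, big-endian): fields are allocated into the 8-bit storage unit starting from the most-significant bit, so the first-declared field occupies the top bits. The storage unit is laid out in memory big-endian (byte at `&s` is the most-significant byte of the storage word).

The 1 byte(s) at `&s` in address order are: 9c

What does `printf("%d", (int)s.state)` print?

[0]=0x9c (big-endian) → word 0x9c
state:3 @ bit 5 → (0x9c>>5)&0x7 = 0x4  ←
len:5 @ bit 0 → (0x9c>>0)&0x1f = 0x1c
state signed 3b, MSB=1: 4 - 8 = -4

-4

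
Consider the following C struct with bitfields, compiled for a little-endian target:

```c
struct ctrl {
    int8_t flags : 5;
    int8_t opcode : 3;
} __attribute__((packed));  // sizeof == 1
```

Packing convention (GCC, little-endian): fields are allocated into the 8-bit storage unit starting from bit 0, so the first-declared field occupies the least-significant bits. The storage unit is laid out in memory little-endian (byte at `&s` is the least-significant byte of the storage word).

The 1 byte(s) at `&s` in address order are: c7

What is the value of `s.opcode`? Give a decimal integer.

[0]=0xc7 (little-endian) → word 0xc7
flags [0+:5] = (word>>0) & 0x1f = 7
opcode [5+:3] = (word>>5) & 0x7 = 6  ←
opcode signed 3b, MSB=1: 6 - 8 = -2

-2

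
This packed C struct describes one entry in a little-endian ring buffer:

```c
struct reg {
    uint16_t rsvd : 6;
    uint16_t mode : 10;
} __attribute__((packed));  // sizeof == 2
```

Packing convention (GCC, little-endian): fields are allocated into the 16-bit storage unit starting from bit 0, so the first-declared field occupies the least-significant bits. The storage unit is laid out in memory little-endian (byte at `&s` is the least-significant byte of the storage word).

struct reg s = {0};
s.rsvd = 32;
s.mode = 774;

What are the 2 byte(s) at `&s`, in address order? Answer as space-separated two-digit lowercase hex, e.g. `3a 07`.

a0 c1

rsvd:6 = 32 → 0x20 << 0 → word 0x0020
mode:10 = 774 → 0x306 << 6 → word 0xc1a0
word = 0xc1a0 → little-endian bytes:
  [0]=0xa0  [1]=0xc1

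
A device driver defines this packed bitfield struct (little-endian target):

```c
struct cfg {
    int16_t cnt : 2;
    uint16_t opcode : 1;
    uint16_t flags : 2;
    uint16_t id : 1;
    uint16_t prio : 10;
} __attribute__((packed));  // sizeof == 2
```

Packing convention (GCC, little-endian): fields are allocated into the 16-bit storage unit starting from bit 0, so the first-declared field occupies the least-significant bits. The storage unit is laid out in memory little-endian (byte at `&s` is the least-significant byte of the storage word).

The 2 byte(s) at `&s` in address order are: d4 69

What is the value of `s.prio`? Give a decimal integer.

423

[0]=0xd4 [1]=0x69 (little-endian) → word 0x69d4
cnt [0+:2] = (word>>0) & 0x3 = 0
opcode [2+:1] = (word>>2) & 0x1 = 1
flags [3+:2] = (word>>3) & 0x3 = 2
id [5+:1] = (word>>5) & 0x1 = 0
prio [6+:10] = (word>>6) & 0x3ff = 423  ←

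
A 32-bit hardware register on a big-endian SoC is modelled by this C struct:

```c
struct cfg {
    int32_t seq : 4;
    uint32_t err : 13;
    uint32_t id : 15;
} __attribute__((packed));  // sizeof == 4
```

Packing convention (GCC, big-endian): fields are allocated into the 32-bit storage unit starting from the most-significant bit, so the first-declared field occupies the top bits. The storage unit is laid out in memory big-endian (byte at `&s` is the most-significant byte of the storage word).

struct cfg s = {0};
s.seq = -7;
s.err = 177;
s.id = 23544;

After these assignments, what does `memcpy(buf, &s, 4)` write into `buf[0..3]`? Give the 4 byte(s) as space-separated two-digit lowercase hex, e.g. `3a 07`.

seq (4b) val=-7 bits=0x9 at bit 28: 0x90000000
err (13b) val=177 bits=0xb1 at bit 15: 0x90588000
id (15b) val=23544 bits=0x5bf8 at bit 0: 0x9058dbf8
word = 0x9058dbf8 → big-endian bytes:
  [0]=0x90  [1]=0x58  [2]=0xdb  [3]=0xf8

90 58 db f8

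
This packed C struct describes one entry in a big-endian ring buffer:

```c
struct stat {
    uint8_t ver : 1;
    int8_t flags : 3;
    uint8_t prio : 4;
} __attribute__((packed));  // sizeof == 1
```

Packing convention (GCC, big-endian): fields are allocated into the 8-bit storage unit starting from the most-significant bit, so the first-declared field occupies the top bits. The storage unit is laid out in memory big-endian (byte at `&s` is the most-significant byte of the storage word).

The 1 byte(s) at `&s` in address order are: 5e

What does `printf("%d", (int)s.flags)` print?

-3

[0]=0x5e (big-endian) → word 0x5e
ver:1 @ bit 7 → (0x5e>>7)&0x1 = 0x0
flags:3 @ bit 4 → (0x5e>>4)&0x7 = 0x5  ←
prio:4 @ bit 0 → (0x5e>>0)&0xf = 0xe
flags signed 3b, MSB=1: 5 - 8 = -3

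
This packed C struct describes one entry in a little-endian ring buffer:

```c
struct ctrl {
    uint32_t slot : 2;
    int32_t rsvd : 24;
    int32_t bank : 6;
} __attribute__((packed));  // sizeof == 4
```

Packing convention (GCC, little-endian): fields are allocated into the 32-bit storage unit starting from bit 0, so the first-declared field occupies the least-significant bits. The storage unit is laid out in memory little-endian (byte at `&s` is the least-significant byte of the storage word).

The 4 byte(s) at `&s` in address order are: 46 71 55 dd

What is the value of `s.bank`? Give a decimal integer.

-9

[0]=0x46 [1]=0x71 [2]=0x55 [3]=0xdd (little-endian) → word 0xdd557146
slot:2 @ bit 0 → (0xdd557146>>0)&0x3 = 0x2
rsvd:24 @ bit 2 → (0xdd557146>>2)&0xffffff = 0x555c51
bank:6 @ bit 26 → (0xdd557146>>26)&0x3f = 0x37  ←
bank signed 6b, MSB=1: 55 - 64 = -9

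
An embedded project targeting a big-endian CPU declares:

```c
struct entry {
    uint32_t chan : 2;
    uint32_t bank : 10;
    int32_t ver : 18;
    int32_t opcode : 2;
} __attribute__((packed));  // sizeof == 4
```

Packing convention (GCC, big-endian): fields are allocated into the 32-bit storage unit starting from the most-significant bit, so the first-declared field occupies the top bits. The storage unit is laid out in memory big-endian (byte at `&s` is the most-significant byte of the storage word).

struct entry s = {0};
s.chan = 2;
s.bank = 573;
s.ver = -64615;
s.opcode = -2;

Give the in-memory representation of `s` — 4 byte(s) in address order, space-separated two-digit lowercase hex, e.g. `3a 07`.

[30+:2] chan=2 & 0x3 = 0x2; word=0x80000000
[20+:10] bank=573 & 0x3ff = 0x23d; word=0xa3d00000
[2+:18] ver=-64615 & 0x3ffff = 0x30399; word=0xa3dc0e64
[0+:2] opcode=-2 & 0x3 = 0x2; word=0xa3dc0e66
word = 0xa3dc0e66 → big-endian bytes:
  [0]=0xa3  [1]=0xdc  [2]=0x0e  [3]=0x66

a3 dc 0e 66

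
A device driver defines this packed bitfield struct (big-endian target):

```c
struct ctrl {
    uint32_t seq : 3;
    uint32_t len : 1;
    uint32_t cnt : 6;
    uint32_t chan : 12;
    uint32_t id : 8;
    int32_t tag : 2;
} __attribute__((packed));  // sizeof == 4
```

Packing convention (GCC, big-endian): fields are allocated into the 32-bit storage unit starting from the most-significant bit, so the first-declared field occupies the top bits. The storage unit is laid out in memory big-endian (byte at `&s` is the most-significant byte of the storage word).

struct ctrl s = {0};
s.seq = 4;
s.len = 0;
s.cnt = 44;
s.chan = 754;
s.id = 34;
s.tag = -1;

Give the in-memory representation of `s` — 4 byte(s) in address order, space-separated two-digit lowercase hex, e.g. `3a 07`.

seq (3b) val=4 bits=0x4 at bit 29: 0x80000000
len (1b) val=0 bits=0x0 at bit 28: 0x80000000
cnt (6b) val=44 bits=0x2c at bit 22: 0x8b000000
chan (12b) val=754 bits=0x2f2 at bit 10: 0x8b0bc800
id (8b) val=34 bits=0x22 at bit 2: 0x8b0bc888
tag (2b) val=-1 bits=0x3 at bit 0: 0x8b0bc88b
word = 0x8b0bc88b → big-endian bytes:
  [0]=0x8b  [1]=0x0b  [2]=0xc8  [3]=0x8b

8b 0b c8 8b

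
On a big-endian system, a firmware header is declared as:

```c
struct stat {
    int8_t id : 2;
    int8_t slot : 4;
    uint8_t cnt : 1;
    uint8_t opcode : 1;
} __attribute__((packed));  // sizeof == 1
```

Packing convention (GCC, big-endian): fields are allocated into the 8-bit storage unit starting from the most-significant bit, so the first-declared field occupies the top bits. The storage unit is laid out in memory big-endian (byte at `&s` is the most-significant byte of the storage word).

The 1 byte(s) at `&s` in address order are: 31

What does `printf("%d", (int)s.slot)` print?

-4

[0]=0x31 (big-endian) → word 0x31
id:2 @ bit 6 → (0x31>>6)&0x3 = 0x0
slot:4 @ bit 2 → (0x31>>2)&0xf = 0xc  ←
cnt:1 @ bit 1 → (0x31>>1)&0x1 = 0x0
opcode:1 @ bit 0 → (0x31>>0)&0x1 = 0x1
slot signed 4b, MSB=1: 12 - 16 = -4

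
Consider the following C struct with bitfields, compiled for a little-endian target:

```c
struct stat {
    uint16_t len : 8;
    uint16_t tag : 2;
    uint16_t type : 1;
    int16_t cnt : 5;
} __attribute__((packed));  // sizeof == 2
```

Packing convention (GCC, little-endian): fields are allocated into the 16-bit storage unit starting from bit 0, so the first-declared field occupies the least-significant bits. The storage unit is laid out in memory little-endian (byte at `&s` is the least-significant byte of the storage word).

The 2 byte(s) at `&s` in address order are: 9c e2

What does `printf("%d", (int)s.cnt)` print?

[0]=0x9c [1]=0xe2 (little-endian) → word 0xe29c
len:8 @ bit 0 → (0xe29c>>0)&0xff = 0x9c
tag:2 @ bit 8 → (0xe29c>>8)&0x3 = 0x2
type:1 @ bit 10 → (0xe29c>>10)&0x1 = 0x0
cnt:5 @ bit 11 → (0xe29c>>11)&0x1f = 0x1c  ←
cnt signed 5b, MSB=1: 28 - 32 = -4

-4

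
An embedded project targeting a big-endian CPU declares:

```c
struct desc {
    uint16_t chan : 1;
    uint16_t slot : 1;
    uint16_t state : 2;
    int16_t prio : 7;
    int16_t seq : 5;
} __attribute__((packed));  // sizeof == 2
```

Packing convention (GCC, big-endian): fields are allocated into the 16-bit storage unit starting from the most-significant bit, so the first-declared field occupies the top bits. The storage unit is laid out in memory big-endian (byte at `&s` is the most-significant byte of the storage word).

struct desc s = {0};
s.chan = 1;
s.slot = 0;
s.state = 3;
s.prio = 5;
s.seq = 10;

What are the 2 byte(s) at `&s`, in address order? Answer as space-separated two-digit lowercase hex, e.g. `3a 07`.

chan:1 = 1 → 0x1 << 15 → word 0x8000
slot:1 = 0 → 0x0 << 14 → word 0x8000
state:2 = 3 → 0x3 << 12 → word 0xb000
prio:7 = 5 → 0x5 << 5 → word 0xb0a0
seq:5 = 10 → 0xa << 0 → word 0xb0aa
word = 0xb0aa → big-endian bytes:
  [0]=0xb0  [1]=0xaa

b0 aa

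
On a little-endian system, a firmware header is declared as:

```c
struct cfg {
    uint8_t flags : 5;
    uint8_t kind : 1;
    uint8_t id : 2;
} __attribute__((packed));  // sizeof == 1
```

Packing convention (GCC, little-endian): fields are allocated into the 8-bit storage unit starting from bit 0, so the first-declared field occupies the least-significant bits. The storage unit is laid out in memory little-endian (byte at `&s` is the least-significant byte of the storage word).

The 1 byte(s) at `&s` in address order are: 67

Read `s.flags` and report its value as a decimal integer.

[0]=0x67 (little-endian) → word 0x67
flags:5 @ bit 0 → (0x67>>0)&0x1f = 0x7  ←
kind:1 @ bit 5 → (0x67>>5)&0x1 = 0x1
id:2 @ bit 6 → (0x67>>6)&0x3 = 0x1

7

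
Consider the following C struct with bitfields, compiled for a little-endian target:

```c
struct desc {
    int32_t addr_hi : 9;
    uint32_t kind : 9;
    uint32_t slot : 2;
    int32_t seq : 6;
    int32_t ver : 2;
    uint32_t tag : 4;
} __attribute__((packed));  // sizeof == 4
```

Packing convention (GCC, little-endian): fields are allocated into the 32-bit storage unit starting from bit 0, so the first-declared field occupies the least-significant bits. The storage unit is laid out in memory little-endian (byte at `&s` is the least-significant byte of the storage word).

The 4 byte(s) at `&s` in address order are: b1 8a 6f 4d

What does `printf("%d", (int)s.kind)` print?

[0]=0xb1 [1]=0x8a [2]=0x6f [3]=0x4d (little-endian) → word 0x4d6f8ab1
addr_hi:9 @ bit 0 → (0x4d6f8ab1>>0)&0x1ff = 0xb1
kind:9 @ bit 9 → (0x4d6f8ab1>>9)&0x1ff = 0x1c5  ←
slot:2 @ bit 18 → (0x4d6f8ab1>>18)&0x3 = 0x3
seq:6 @ bit 20 → (0x4d6f8ab1>>20)&0x3f = 0x16
ver:2 @ bit 26 → (0x4d6f8ab1>>26)&0x3 = 0x3
tag:4 @ bit 28 → (0x4d6f8ab1>>28)&0xf = 0x4

453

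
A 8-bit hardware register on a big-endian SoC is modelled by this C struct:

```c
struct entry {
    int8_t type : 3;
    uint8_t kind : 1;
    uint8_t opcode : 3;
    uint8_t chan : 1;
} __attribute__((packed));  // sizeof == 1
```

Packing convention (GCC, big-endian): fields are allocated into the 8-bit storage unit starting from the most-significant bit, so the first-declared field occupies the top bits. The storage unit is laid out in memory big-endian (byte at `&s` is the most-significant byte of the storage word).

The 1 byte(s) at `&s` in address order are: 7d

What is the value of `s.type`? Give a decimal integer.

[0]=0x7d (big-endian) → word 0x7d
type [5+:3] = (word>>5) & 0x7 = 3  ←
kind [4+:1] = (word>>4) & 0x1 = 1
opcode [1+:3] = (word>>1) & 0x7 = 6
chan [0+:1] = (word>>0) & 0x1 = 1
type signed 3b, MSB=0: value = 3

3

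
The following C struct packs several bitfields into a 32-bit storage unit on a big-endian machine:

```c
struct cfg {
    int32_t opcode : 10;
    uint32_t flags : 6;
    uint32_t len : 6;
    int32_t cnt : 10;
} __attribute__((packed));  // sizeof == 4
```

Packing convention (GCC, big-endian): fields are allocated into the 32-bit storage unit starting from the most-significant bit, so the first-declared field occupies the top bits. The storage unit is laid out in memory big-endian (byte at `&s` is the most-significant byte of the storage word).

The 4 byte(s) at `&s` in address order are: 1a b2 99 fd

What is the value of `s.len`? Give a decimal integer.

[0]=0x1a [1]=0xb2 [2]=0x99 [3]=0xfd (big-endian) → word 0x1ab299fd
opcode [22+:10] = (word>>22) & 0x3ff = 106
flags [16+:6] = (word>>16) & 0x3f = 50
len [10+:6] = (word>>10) & 0x3f = 38  ←
cnt [0+:10] = (word>>0) & 0x3ff = 509

38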